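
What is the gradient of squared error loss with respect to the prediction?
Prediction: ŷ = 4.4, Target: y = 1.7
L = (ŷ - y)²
∂L/∂ŷ = 5.4

∂L/∂ŷ = 2(ŷ - y) = 2(4.4 - 1.7) = 2(2.7) = 5.4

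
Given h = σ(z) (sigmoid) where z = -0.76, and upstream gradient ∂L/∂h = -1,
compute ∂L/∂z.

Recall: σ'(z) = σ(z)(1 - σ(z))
∂L/∂z = -0.2171

σ(-0.76) = 0.3186
σ'(-0.76) = σ(-0.76)(1 - σ(-0.76)) = 0.3186 × 0.6814 = 0.2171
∂L/∂z = ∂L/∂h · σ'(z) = -1 × 0.2171 = -0.2171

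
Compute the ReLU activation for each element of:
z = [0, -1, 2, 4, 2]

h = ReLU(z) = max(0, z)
h = [0, 0, 2, 4, 2]

ReLU applied element-wise: max(0,0)=0, max(0,-1)=0, max(0,2)=2, max(0,4)=4, max(0,2)=2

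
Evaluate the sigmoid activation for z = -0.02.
0.495

sigmoid(-0.02) = 1/(1 + e^(0.02)) = 1/(1 + 1.02) = 0.495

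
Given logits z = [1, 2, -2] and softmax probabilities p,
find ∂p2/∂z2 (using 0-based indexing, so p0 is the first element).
∂p2/∂z2 = 0.01304

p = softmax(z) = [0.2654, 0.7214, 0.01321]
p2 = 0.01321

∂p2/∂z2 = p2(1 - p2) = 0.01321 × (1 - 0.01321) = 0.01304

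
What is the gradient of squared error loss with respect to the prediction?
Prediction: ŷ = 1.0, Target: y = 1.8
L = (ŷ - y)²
∂L/∂ŷ = -1.6

∂L/∂ŷ = 2(ŷ - y) = 2(1.0 - 1.8) = 2(-0.8) = -1.6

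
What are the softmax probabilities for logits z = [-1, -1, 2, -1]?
p = [0.0433, 0.0433, 0.87, 0.0433]

exp(z) = [0.3679, 0.3679, 7.389, 0.3679]
Sum = 8.493
p = [0.0433, 0.0433, 0.87, 0.0433]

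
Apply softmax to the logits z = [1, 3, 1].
p = [0.1065, 0.787, 0.1065]

exp(z) = [2.718, 20.09, 2.718]
Sum = 25.52
p = [0.1065, 0.787, 0.1065]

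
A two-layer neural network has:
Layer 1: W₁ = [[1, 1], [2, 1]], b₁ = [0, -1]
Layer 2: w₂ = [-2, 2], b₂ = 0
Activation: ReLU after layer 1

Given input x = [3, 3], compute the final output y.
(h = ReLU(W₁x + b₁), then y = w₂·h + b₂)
y = 4

Layer 1 pre-activation: z₁ = [6, 8]
After ReLU: h = [6, 8]
Layer 2 output: y = -2×6 + 2×8 + 0 = 4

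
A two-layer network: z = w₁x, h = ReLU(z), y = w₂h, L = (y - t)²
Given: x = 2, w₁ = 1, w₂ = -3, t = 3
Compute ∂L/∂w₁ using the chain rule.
∂L/∂w₁ = 108

Forward pass:
z = w₁x = 1×2 = 2
h = ReLU(2) = 2
y = w₂h = -3×2 = -6

Backward pass:
∂L/∂y = 2(y - t) = 2(-6 - 3) = -18
∂y/∂h = w₂ = -3
∂h/∂z = 1 (ReLU derivative)
∂z/∂w₁ = x = 2

∂L/∂w₁ = -18 × -3 × 1 × 2 = 108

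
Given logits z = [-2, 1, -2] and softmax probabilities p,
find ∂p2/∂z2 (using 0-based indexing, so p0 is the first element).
∂p2/∂z2 = 0.04323

p = softmax(z) = [0.04528, 0.9094, 0.04528]
p2 = 0.04528

∂p2/∂z2 = p2(1 - p2) = 0.04528 × (1 - 0.04528) = 0.04323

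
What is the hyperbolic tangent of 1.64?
0.9275

tanh(1.64) = (e^(1.64) - e^(-1.64))/(e^(1.64) + e^(-1.64)) = 0.9275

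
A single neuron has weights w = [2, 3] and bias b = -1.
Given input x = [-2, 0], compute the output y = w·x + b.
y = -5

y = (2)(-2) + (3)(0) + -1 = -5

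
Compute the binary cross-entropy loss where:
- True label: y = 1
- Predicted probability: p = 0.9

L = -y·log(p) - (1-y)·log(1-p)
L = 0.1054

L = -1·log(0.9) - 0·log(0.1) = -log(0.9) = 0.1054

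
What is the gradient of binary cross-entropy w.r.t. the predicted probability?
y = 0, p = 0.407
∂L/∂p = 1.686

∂L/∂p = -y/p + (1-y)/(1-p) = 0 + 1/0.593 = 1.686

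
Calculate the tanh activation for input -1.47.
-0.8996

tanh(-1.47) = (e^(-1.47) - e^(1.47))/(e^(-1.47) + e^(1.47)) = -0.8996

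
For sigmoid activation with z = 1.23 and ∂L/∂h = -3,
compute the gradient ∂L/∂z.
∂L/∂z = -0.5251

σ(1.23) = 0.7738
σ'(1.23) = σ(1.23)(1 - σ(1.23)) = 0.7738 × 0.2262 = 0.175
∂L/∂z = ∂L/∂h · σ'(z) = -3 × 0.175 = -0.5251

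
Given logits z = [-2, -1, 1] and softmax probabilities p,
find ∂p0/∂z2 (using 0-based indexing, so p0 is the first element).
∂p0/∂z2 = -0.03545

p = softmax(z) = [0.04201, 0.1142, 0.8438]
p0 = 0.04201, p2 = 0.8438

∂p0/∂z2 = -p0 × p2 = -0.04201 × 0.8438 = -0.03545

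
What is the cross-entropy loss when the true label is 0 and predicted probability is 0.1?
L = 0.1054

L = -0·log(0.1) - 1·log(0.9) = -log(0.9) = 0.1054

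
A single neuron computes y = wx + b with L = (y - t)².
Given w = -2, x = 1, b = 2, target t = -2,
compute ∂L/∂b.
∂L/∂b = 4

y = wx + b = (-2)(1) + 2 = 0
∂L/∂y = 2(y - t) = 2(0 - -2) = 4
∂y/∂b = 1
∂L/∂b = ∂L/∂y · ∂y/∂b = 4 × 1 = 4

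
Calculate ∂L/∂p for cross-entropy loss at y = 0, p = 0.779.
∂L/∂p = 4.525

∂L/∂p = -y/p + (1-y)/(1-p) = 0 + 1/0.221 = 4.525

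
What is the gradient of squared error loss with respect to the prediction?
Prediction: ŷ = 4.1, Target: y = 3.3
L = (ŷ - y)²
∂L/∂ŷ = 1.6

∂L/∂ŷ = 2(ŷ - y) = 2(4.1 - 3.3) = 2(0.8) = 1.6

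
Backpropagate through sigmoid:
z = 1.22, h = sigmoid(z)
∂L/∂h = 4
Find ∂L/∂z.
∂L/∂z = 0.7039

σ(1.22) = 0.7721
σ'(1.22) = σ(1.22)(1 - σ(1.22)) = 0.7721 × 0.2279 = 0.176
∂L/∂z = ∂L/∂h · σ'(z) = 4 × 0.176 = 0.7039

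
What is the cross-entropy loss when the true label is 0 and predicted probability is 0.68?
L = 1.139

L = -0·log(0.68) - 1·log(0.32) = -log(0.32) = 1.139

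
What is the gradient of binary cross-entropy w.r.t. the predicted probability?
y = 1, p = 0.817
∂L/∂p = -1.224

∂L/∂p = -y/p + (1-y)/(1-p) = -1/0.817 + 0 = -1.224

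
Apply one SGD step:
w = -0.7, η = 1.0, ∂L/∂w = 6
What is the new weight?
w_new = -6.7

w_new = w - η·∂L/∂w = -0.7 - 1.0×(6) = -0.7 - (6) = -6.7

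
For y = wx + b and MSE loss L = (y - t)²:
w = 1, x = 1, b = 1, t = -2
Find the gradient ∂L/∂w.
∂L/∂w = 8

y = wx + b = (1)(1) + 1 = 2
∂L/∂y = 2(y - t) = 2(2 - -2) = 8
∂y/∂w = x = 1
∂L/∂w = ∂L/∂y · ∂y/∂w = 8 × 1 = 8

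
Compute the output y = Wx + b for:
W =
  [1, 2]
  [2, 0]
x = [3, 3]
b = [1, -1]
y = [10, 5]

Wx = [1×3 + 2×3, 2×3 + 0×3]
   = [9, 6]
y = Wx + b = [9 + 1, 6 + -1] = [10, 5]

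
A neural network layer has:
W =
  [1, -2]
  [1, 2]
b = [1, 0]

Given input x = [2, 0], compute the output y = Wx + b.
y = [3, 2]

Wx = [1×2 + -2×0, 1×2 + 2×0]
   = [2, 2]
y = Wx + b = [2 + 1, 2 + 0] = [3, 2]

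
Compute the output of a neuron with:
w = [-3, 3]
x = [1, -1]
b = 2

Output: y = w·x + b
y = -4

y = (-3)(1) + (3)(-1) + 2 = -4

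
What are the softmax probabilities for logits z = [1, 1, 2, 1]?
p = [0.1749, 0.1749, 0.4754, 0.1749]

exp(z) = [2.718, 2.718, 7.389, 2.718]
Sum = 15.54
p = [0.1749, 0.1749, 0.4754, 0.1749]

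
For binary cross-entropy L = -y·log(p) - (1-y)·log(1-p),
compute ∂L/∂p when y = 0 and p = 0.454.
∂L/∂p = 1.832

∂L/∂p = -y/p + (1-y)/(1-p) = 0 + 1/0.546 = 1.832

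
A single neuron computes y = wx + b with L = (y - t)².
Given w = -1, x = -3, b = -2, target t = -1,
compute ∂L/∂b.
∂L/∂b = 4

y = wx + b = (-1)(-3) + -2 = 1
∂L/∂y = 2(y - t) = 2(1 - -1) = 4
∂y/∂b = 1
∂L/∂b = ∂L/∂y · ∂y/∂b = 4 × 1 = 4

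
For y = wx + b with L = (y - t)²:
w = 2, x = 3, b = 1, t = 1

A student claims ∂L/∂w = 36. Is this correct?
Correct

y = (2)(3) + 1 = 7
∂L/∂y = 2(y - t) = 2(7 - 1) = 12
∂y/∂w = x = 3
∂L/∂w = 12 × 3 = 36

Claimed value: 36
Correct: The correct gradient is 36.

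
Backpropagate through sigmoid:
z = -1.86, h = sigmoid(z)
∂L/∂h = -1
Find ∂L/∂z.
∂L/∂z = -0.1166

σ(-1.86) = 0.1347
σ'(-1.86) = σ(-1.86)(1 - σ(-1.86)) = 0.1347 × 0.8653 = 0.1166
∂L/∂z = ∂L/∂h · σ'(z) = -1 × 0.1166 = -0.1166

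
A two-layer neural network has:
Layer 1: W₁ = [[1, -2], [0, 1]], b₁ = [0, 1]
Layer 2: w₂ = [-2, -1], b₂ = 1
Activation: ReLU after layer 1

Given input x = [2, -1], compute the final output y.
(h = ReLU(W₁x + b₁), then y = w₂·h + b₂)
y = -7

Layer 1 pre-activation: z₁ = [4, 0]
After ReLU: h = [4, 0]
Layer 2 output: y = -2×4 + -1×0 + 1 = -7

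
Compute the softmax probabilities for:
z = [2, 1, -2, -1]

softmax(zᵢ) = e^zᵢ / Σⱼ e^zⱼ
p = [0.6964, 0.2562, 0.0128, 0.0347]

exp(z) = [7.389, 2.718, 0.1353, 0.3679]
Sum = 10.61
p = [0.6964, 0.2562, 0.0128, 0.0347]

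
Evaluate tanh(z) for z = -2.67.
-0.9905

tanh(-2.67) = (e^(-2.67) - e^(2.67))/(e^(-2.67) + e^(2.67)) = -0.9905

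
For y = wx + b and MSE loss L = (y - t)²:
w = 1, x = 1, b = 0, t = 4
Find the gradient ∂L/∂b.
∂L/∂b = -6

y = wx + b = (1)(1) + 0 = 1
∂L/∂y = 2(y - t) = 2(1 - 4) = -6
∂y/∂b = 1
∂L/∂b = ∂L/∂y · ∂y/∂b = -6 × 1 = -6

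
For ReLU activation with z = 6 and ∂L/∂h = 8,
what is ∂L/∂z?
∂L/∂z = 8

h = ReLU(6) = 6
Since z > 0: ∂h/∂z = 1
∂L/∂z = ∂L/∂h · ∂h/∂z = 8 × 1 = 8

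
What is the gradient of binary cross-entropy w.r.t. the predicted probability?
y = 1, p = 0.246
∂L/∂p = -4.065

∂L/∂p = -y/p + (1-y)/(1-p) = -1/0.246 + 0 = -4.065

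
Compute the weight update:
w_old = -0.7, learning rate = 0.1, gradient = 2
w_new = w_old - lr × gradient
w_new = -0.9

w_new = w - η·∂L/∂w = -0.7 - 0.1×(2) = -0.7 - (0.2) = -0.9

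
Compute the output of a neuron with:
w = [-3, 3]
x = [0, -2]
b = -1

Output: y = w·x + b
y = -7

y = (-3)(0) + (3)(-2) + -1 = -7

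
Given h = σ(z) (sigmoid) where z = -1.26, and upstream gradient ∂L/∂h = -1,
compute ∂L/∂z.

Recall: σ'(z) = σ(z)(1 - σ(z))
∂L/∂z = -0.1721

σ(-1.26) = 0.221
σ'(-1.26) = σ(-1.26)(1 - σ(-1.26)) = 0.221 × 0.779 = 0.1721
∂L/∂z = ∂L/∂h · σ'(z) = -1 × 0.1721 = -0.1721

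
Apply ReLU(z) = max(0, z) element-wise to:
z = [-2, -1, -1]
h = [0, 0, 0]

ReLU applied element-wise: max(0,-2)=0, max(0,-1)=0, max(0,-1)=0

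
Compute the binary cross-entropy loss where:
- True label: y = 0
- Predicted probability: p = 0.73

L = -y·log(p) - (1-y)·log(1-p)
L = 1.309

L = -0·log(0.73) - 1·log(0.27) = -log(0.27) = 1.309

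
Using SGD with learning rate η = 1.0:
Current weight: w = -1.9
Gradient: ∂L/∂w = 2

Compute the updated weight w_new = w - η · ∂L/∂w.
w_new = -3.9

w_new = w - η·∂L/∂w = -1.9 - 1.0×(2) = -1.9 - (2) = -3.9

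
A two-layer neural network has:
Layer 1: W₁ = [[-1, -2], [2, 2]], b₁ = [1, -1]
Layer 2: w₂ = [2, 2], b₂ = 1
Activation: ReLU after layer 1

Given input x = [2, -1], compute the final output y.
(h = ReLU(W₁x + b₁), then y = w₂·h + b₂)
y = 5

Layer 1 pre-activation: z₁ = [1, 1]
After ReLU: h = [1, 1]
Layer 2 output: y = 2×1 + 2×1 + 1 = 5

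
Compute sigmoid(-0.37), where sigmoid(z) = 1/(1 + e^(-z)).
0.4085

sigmoid(-0.37) = 1/(1 + e^(0.37)) = 1/(1 + 1.448) = 0.4085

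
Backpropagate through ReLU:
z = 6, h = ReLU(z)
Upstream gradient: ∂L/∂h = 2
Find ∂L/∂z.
∂L/∂z = 2

h = ReLU(6) = 6
Since z > 0: ∂h/∂z = 1
∂L/∂z = ∂L/∂h · ∂h/∂z = 2 × 1 = 2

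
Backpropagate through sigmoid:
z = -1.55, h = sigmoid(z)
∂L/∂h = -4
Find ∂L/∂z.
∂L/∂z = -0.5777

σ(-1.55) = 0.1751
σ'(-1.55) = σ(-1.55)(1 - σ(-1.55)) = 0.1751 × 0.8249 = 0.1444
∂L/∂z = ∂L/∂h · σ'(z) = -4 × 0.1444 = -0.5777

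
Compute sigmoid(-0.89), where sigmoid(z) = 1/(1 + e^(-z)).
0.2911

sigmoid(-0.89) = 1/(1 + e^(0.89)) = 1/(1 + 2.435) = 0.2911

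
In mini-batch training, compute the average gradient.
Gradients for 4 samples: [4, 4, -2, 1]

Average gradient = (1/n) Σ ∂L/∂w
Average gradient = 1.75

Average = (1/4)(4 + 4 + -2 + 1) = 7/4 = 1.75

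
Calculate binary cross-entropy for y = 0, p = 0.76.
L = 1.427

L = -0·log(0.76) - 1·log(0.24) = -log(0.24) = 1.427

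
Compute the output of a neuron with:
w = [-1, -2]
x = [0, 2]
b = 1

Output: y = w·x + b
y = -3

y = (-1)(0) + (-2)(2) + 1 = -3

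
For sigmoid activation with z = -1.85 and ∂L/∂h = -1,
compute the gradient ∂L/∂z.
∂L/∂z = -0.1174

σ(-1.85) = 0.1359
σ'(-1.85) = σ(-1.85)(1 - σ(-1.85)) = 0.1359 × 0.8641 = 0.1174
∂L/∂z = ∂L/∂h · σ'(z) = -1 × 0.1174 = -0.1174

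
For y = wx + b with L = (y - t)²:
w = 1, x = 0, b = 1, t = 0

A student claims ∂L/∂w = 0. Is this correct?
Correct

y = (1)(0) + 1 = 1
∂L/∂y = 2(y - t) = 2(1 - 0) = 2
∂y/∂w = x = 0
∂L/∂w = 2 × 0 = 0

Claimed value: 0
Correct: The correct gradient is 0.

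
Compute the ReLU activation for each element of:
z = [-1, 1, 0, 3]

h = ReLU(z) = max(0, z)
h = [0, 1, 0, 3]

ReLU applied element-wise: max(0,-1)=0, max(0,1)=1, max(0,0)=0, max(0,3)=3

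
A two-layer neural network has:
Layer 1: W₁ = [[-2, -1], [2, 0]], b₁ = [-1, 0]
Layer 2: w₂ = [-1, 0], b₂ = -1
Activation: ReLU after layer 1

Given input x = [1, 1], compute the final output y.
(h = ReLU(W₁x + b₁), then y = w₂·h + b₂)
y = -1

Layer 1 pre-activation: z₁ = [-4, 2]
After ReLU: h = [0, 2]
Layer 2 output: y = -1×0 + 0×2 + -1 = -1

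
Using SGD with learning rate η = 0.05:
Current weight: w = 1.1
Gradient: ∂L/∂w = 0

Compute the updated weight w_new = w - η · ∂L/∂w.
w_new = 1.1

w_new = w - η·∂L/∂w = 1.1 - 0.05×(0) = 1.1 - (0) = 1.1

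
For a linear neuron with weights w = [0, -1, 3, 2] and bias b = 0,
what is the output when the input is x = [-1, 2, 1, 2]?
y = 5

y = (0)(-1) + (-1)(2) + (3)(1) + (2)(2) + 0 = 5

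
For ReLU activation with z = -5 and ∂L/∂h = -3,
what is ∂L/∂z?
∂L/∂z = 0

h = ReLU(-5) = 0
Since z < 0: ∂h/∂z = 0
∂L/∂z = ∂L/∂h · ∂h/∂z = -3 × 0 = 0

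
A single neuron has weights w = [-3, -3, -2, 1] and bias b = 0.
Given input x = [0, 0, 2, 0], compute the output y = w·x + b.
y = -4

y = (-3)(0) + (-3)(0) + (-2)(2) + (1)(0) + 0 = -4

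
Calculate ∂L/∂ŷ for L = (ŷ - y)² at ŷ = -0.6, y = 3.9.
∂L/∂ŷ = -9.0

∂L/∂ŷ = 2(ŷ - y) = 2(-0.6 - 3.9) = 2(-4.5) = -9.0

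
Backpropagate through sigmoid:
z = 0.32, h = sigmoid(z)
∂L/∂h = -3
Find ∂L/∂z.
∂L/∂z = -0.7311

σ(0.32) = 0.5793
σ'(0.32) = σ(0.32)(1 - σ(0.32)) = 0.5793 × 0.4207 = 0.2437
∂L/∂z = ∂L/∂h · σ'(z) = -3 × 0.2437 = -0.7311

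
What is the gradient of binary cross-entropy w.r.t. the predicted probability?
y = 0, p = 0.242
∂L/∂p = 1.319

∂L/∂p = -y/p + (1-y)/(1-p) = 0 + 1/0.758 = 1.319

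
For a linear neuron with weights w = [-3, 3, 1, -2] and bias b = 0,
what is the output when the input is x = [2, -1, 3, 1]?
y = -8

y = (-3)(2) + (3)(-1) + (1)(3) + (-2)(1) + 0 = -8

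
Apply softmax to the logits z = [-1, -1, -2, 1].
p = [0.1025, 0.1025, 0.0377, 0.7573]

exp(z) = [0.3679, 0.3679, 0.1353, 2.718]
Sum = 3.589
p = [0.1025, 0.1025, 0.0377, 0.7573]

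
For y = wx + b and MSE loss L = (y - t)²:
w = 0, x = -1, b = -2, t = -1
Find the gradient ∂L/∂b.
∂L/∂b = -2

y = wx + b = (0)(-1) + -2 = -2
∂L/∂y = 2(y - t) = 2(-2 - -1) = -2
∂y/∂b = 1
∂L/∂b = ∂L/∂y · ∂y/∂b = -2 × 1 = -2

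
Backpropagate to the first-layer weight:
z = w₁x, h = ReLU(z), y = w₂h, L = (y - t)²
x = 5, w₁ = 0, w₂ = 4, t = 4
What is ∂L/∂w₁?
∂L/∂w₁ = 0

Forward pass:
z = w₁x = 0×5 = 0
h = ReLU(0) = 0
y = w₂h = 4×0 = 0

Backward pass:
∂L/∂y = 2(y - t) = 2(0 - 4) = -8
∂y/∂h = w₂ = 4
∂h/∂z = 0 (ReLU derivative)
∂z/∂w₁ = x = 5

∂L/∂w₁ = -8 × 4 × 0 × 5 = 0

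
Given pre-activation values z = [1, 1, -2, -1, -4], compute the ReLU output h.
h = [1, 1, 0, 0, 0]

ReLU applied element-wise: max(0,1)=1, max(0,1)=1, max(0,-2)=0, max(0,-1)=0, max(0,-4)=0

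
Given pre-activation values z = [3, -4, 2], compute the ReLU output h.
h = [3, 0, 2]

ReLU applied element-wise: max(0,3)=3, max(0,-4)=0, max(0,2)=2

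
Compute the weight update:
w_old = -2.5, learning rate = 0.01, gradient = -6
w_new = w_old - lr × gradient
w_new = -2.44

w_new = w - η·∂L/∂w = -2.5 - 0.01×(-6) = -2.5 - (-0.06) = -2.44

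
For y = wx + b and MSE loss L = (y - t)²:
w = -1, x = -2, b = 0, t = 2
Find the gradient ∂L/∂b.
∂L/∂b = 0

y = wx + b = (-1)(-2) + 0 = 2
∂L/∂y = 2(y - t) = 2(2 - 2) = 0
∂y/∂b = 1
∂L/∂b = ∂L/∂y · ∂y/∂b = 0 × 1 = 0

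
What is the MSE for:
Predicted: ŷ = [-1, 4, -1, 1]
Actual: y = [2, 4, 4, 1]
MSE = 8.5

MSE = (1/4)((-1-2)² + (4-4)² + (-1-4)² + (1-1)²) = (1/4)(9 + 0 + 25 + 0) = 8.5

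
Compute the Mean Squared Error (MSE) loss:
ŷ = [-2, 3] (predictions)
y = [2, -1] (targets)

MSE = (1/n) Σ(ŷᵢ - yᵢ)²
MSE = 16

MSE = (1/2)((-2-2)² + (3--1)²) = (1/2)(16 + 16) = 16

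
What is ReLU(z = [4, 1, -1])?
h = [4, 1, 0]

ReLU applied element-wise: max(0,4)=4, max(0,1)=1, max(0,-1)=0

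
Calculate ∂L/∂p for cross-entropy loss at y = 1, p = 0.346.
∂L/∂p = -2.89

∂L/∂p = -y/p + (1-y)/(1-p) = -1/0.346 + 0 = -2.89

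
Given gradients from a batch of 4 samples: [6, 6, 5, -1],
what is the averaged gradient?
Average gradient = 4

Average = (1/4)(6 + 6 + 5 + -1) = 16/4 = 4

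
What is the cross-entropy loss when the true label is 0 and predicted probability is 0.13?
L = 0.1393

L = -0·log(0.13) - 1·log(0.87) = -log(0.87) = 0.1393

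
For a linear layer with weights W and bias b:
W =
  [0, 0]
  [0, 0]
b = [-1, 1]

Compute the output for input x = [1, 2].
y = [-1, 1]

Wx = [0×1 + 0×2, 0×1 + 0×2]
   = [0, 0]
y = Wx + b = [0 + -1, 0 + 1] = [-1, 1]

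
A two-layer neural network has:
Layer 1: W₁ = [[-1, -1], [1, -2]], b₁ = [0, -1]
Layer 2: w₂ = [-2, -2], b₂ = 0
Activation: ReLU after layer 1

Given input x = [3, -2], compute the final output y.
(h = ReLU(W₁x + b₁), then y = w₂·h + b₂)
y = -12

Layer 1 pre-activation: z₁ = [-1, 6]
After ReLU: h = [0, 6]
Layer 2 output: y = -2×0 + -2×6 + 0 = -12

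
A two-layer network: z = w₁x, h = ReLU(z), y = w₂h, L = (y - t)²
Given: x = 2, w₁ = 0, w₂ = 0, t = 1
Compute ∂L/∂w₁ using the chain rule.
∂L/∂w₁ = 0

Forward pass:
z = w₁x = 0×2 = 0
h = ReLU(0) = 0
y = w₂h = 0×0 = 0

Backward pass:
∂L/∂y = 2(y - t) = 2(0 - 1) = -2
∂y/∂h = w₂ = 0
∂h/∂z = 0 (ReLU derivative)
∂z/∂w₁ = x = 2

∂L/∂w₁ = -2 × 0 × 0 × 2 = 0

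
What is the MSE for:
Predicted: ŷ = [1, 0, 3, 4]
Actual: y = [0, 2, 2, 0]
MSE = 5.5

MSE = (1/4)((1-0)² + (0-2)² + (3-2)² + (4-0)²) = (1/4)(1 + 4 + 1 + 16) = 5.5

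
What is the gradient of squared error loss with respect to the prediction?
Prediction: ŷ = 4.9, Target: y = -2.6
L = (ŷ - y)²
∂L/∂ŷ = 15.0

∂L/∂ŷ = 2(ŷ - y) = 2(4.9 - -2.6) = 2(7.5) = 15.0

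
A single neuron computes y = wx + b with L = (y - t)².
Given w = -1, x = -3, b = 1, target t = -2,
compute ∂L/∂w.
∂L/∂w = -36

y = wx + b = (-1)(-3) + 1 = 4
∂L/∂y = 2(y - t) = 2(4 - -2) = 12
∂y/∂w = x = -3
∂L/∂w = ∂L/∂y · ∂y/∂w = 12 × -3 = -36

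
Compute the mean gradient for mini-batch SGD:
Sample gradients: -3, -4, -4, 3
Average gradient = -2

Average = (1/4)(-3 + -4 + -4 + 3) = -8/4 = -2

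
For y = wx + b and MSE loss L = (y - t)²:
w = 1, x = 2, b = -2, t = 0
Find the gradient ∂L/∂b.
∂L/∂b = 0

y = wx + b = (1)(2) + -2 = 0
∂L/∂y = 2(y - t) = 2(0 - 0) = 0
∂y/∂b = 1
∂L/∂b = ∂L/∂y · ∂y/∂b = 0 × 1 = 0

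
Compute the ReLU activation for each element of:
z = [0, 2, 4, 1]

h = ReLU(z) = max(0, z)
h = [0, 2, 4, 1]

ReLU applied element-wise: max(0,0)=0, max(0,2)=2, max(0,4)=4, max(0,1)=1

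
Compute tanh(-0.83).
-0.6805

tanh(-0.83) = (e^(-0.83) - e^(0.83))/(e^(-0.83) + e^(0.83)) = -0.6805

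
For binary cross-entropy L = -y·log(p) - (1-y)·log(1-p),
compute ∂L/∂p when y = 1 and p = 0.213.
∂L/∂p = -4.695

∂L/∂p = -y/p + (1-y)/(1-p) = -1/0.213 + 0 = -4.695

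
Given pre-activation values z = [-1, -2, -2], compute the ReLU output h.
h = [0, 0, 0]

ReLU applied element-wise: max(0,-1)=0, max(0,-2)=0, max(0,-2)=0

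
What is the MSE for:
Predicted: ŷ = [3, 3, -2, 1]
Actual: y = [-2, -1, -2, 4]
MSE = 12.5

MSE = (1/4)((3--2)² + (3--1)² + (-2--2)² + (1-4)²) = (1/4)(25 + 16 + 0 + 9) = 12.5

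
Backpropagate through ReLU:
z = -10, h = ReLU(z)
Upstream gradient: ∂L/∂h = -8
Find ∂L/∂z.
∂L/∂z = 0

h = ReLU(-10) = 0
Since z < 0: ∂h/∂z = 0
∂L/∂z = ∂L/∂h · ∂h/∂z = -8 × 0 = 0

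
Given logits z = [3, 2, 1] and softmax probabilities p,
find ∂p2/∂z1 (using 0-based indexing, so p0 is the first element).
∂p2/∂z1 = -0.02203

p = softmax(z) = [0.6652, 0.2447, 0.09003]
p2 = 0.09003, p1 = 0.2447

∂p2/∂z1 = -p2 × p1 = -0.09003 × 0.2447 = -0.02203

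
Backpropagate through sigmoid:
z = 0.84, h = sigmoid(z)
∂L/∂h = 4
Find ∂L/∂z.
∂L/∂z = 0.8424

σ(0.84) = 0.6985
σ'(0.84) = σ(0.84)(1 - σ(0.84)) = 0.6985 × 0.3015 = 0.2106
∂L/∂z = ∂L/∂h · σ'(z) = 4 × 0.2106 = 0.8424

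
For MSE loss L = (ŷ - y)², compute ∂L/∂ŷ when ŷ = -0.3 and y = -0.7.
∂L/∂ŷ = 0.8

∂L/∂ŷ = 2(ŷ - y) = 2(-0.3 - -0.7) = 2(0.4) = 0.8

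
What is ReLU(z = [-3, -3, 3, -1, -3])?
h = [0, 0, 3, 0, 0]

ReLU applied element-wise: max(0,-3)=0, max(0,-3)=0, max(0,3)=3, max(0,-1)=0, max(0,-3)=0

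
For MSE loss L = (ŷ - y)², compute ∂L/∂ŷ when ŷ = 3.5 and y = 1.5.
∂L/∂ŷ = 4.0

∂L/∂ŷ = 2(ŷ - y) = 2(3.5 - 1.5) = 2(2.0) = 4.0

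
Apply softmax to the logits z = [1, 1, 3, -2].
p = [0.1059, 0.1059, 0.7828, 0.0053]

exp(z) = [2.718, 2.718, 20.09, 0.1353]
Sum = 25.66
p = [0.1059, 0.1059, 0.7828, 0.0053]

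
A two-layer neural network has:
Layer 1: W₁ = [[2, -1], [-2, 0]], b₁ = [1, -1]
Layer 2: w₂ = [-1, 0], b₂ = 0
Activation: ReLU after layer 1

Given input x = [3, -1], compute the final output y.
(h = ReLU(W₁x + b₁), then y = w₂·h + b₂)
y = -8

Layer 1 pre-activation: z₁ = [8, -7]
After ReLU: h = [8, 0]
Layer 2 output: y = -1×8 + 0×0 + 0 = -8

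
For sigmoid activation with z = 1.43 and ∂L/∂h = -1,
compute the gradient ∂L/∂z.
∂L/∂z = -0.1558

σ(1.43) = 0.8069
σ'(1.43) = σ(1.43)(1 - σ(1.43)) = 0.8069 × 0.1931 = 0.1558
∂L/∂z = ∂L/∂h · σ'(z) = -1 × 0.1558 = -0.1558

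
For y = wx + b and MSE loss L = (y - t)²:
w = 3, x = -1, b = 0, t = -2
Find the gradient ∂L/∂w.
∂L/∂w = 2

y = wx + b = (3)(-1) + 0 = -3
∂L/∂y = 2(y - t) = 2(-3 - -2) = -2
∂y/∂w = x = -1
∂L/∂w = ∂L/∂y · ∂y/∂w = -2 × -1 = 2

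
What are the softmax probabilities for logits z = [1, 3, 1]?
p = [0.1065, 0.787, 0.1065]

exp(z) = [2.718, 20.09, 2.718]
Sum = 25.52
p = [0.1065, 0.787, 0.1065]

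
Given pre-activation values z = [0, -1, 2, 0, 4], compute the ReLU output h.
h = [0, 0, 2, 0, 4]

ReLU applied element-wise: max(0,0)=0, max(0,-1)=0, max(0,2)=2, max(0,0)=0, max(0,4)=4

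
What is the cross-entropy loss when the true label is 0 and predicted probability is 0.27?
L = 0.3147

L = -0·log(0.27) - 1·log(0.73) = -log(0.73) = 0.3147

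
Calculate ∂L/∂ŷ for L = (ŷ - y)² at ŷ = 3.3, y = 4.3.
∂L/∂ŷ = -2.0

∂L/∂ŷ = 2(ŷ - y) = 2(3.3 - 4.3) = 2(-1.0) = -2.0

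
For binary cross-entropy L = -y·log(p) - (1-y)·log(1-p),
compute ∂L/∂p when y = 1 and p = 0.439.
∂L/∂p = -2.278

∂L/∂p = -y/p + (1-y)/(1-p) = -1/0.439 + 0 = -2.278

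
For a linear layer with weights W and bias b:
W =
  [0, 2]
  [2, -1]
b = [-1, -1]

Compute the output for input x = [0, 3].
y = [5, -4]

Wx = [0×0 + 2×3, 2×0 + -1×3]
   = [6, -3]
y = Wx + b = [6 + -1, -3 + -1] = [5, -4]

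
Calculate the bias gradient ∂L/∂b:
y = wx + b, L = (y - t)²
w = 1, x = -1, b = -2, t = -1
∂L/∂b = -4

y = wx + b = (1)(-1) + -2 = -3
∂L/∂y = 2(y - t) = 2(-3 - -1) = -4
∂y/∂b = 1
∂L/∂b = ∂L/∂y · ∂y/∂b = -4 × 1 = -4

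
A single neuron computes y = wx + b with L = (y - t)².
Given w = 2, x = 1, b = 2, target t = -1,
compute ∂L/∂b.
∂L/∂b = 10

y = wx + b = (2)(1) + 2 = 4
∂L/∂y = 2(y - t) = 2(4 - -1) = 10
∂y/∂b = 1
∂L/∂b = ∂L/∂y · ∂y/∂b = 10 × 1 = 10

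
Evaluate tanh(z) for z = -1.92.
-0.9579

tanh(-1.92) = (e^(-1.92) - e^(1.92))/(e^(-1.92) + e^(1.92)) = -0.9579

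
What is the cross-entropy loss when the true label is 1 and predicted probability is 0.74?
L = 0.3011

L = -1·log(0.74) - 0·log(0.26) = -log(0.74) = 0.3011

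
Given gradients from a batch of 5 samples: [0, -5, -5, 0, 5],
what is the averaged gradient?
Average gradient = -1

Average = (1/5)(0 + -5 + -5 + 0 + 5) = -5/5 = -1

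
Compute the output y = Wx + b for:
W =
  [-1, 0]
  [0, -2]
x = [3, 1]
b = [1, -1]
y = [-2, -3]

Wx = [-1×3 + 0×1, 0×3 + -2×1]
   = [-3, -2]
y = Wx + b = [-3 + 1, -2 + -1] = [-2, -3]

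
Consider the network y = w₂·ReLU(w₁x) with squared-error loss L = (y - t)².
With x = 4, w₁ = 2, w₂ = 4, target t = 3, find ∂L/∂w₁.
∂L/∂w₁ = 928

Forward pass:
z = w₁x = 2×4 = 8
h = ReLU(8) = 8
y = w₂h = 4×8 = 32

Backward pass:
∂L/∂y = 2(y - t) = 2(32 - 3) = 58
∂y/∂h = w₂ = 4
∂h/∂z = 1 (ReLU derivative)
∂z/∂w₁ = x = 4

∂L/∂w₁ = 58 × 4 × 1 × 4 = 928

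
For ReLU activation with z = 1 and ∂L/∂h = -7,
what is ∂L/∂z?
∂L/∂z = -7

h = ReLU(1) = 1
Since z > 0: ∂h/∂z = 1
∂L/∂z = ∂L/∂h · ∂h/∂z = -7 × 1 = -7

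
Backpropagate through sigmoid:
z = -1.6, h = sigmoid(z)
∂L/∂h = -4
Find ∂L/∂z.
∂L/∂z = -0.5591

σ(-1.6) = 0.168
σ'(-1.6) = σ(-1.6)(1 - σ(-1.6)) = 0.168 × 0.832 = 0.1398
∂L/∂z = ∂L/∂h · σ'(z) = -4 × 0.1398 = -0.5591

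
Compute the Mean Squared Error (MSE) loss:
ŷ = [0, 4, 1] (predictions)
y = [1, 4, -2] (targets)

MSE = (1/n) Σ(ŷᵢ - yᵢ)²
MSE = 3.333

MSE = (1/3)((0-1)² + (4-4)² + (1--2)²) = (1/3)(1 + 0 + 9) = 3.333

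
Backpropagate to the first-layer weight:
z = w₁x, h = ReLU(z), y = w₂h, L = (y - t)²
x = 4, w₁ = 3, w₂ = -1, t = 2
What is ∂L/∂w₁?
∂L/∂w₁ = 112

Forward pass:
z = w₁x = 3×4 = 12
h = ReLU(12) = 12
y = w₂h = -1×12 = -12

Backward pass:
∂L/∂y = 2(y - t) = 2(-12 - 2) = -28
∂y/∂h = w₂ = -1
∂h/∂z = 1 (ReLU derivative)
∂z/∂w₁ = x = 4

∂L/∂w₁ = -28 × -1 × 1 × 4 = 112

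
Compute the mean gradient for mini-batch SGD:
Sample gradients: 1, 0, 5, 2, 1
Average gradient = 1.8

Average = (1/5)(1 + 0 + 5 + 2 + 1) = 9/5 = 1.8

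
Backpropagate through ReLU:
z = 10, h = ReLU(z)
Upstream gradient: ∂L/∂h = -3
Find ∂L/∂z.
∂L/∂z = -3

h = ReLU(10) = 10
Since z > 0: ∂h/∂z = 1
∂L/∂z = ∂L/∂h · ∂h/∂z = -3 × 1 = -3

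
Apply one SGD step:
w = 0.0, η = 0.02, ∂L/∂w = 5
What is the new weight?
w_new = -0.1

w_new = w - η·∂L/∂w = 0.0 - 0.02×(5) = 0.0 - (0.1) = -0.1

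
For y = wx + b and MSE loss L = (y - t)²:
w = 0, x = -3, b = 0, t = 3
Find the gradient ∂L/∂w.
∂L/∂w = 18

y = wx + b = (0)(-3) + 0 = 0
∂L/∂y = 2(y - t) = 2(0 - 3) = -6
∂y/∂w = x = -3
∂L/∂w = ∂L/∂y · ∂y/∂w = -6 × -3 = 18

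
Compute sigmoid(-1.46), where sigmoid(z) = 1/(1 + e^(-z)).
0.1885

sigmoid(-1.46) = 1/(1 + e^(1.46)) = 1/(1 + 4.306) = 0.1885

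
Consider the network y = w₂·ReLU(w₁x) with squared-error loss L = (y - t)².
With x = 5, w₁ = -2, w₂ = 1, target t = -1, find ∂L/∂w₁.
∂L/∂w₁ = 0

Forward pass:
z = w₁x = -2×5 = -10
h = ReLU(-10) = 0
y = w₂h = 1×0 = 0

Backward pass:
∂L/∂y = 2(y - t) = 2(0 - -1) = 2
∂y/∂h = w₂ = 1
∂h/∂z = 0 (ReLU derivative)
∂z/∂w₁ = x = 5

∂L/∂w₁ = 2 × 1 × 0 × 5 = 0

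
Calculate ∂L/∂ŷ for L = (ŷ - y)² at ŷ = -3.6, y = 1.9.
∂L/∂ŷ = -11.0

∂L/∂ŷ = 2(ŷ - y) = 2(-3.6 - 1.9) = 2(-5.5) = -11.0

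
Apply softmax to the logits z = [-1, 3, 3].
p = [0.0091, 0.4955, 0.4955]

exp(z) = [0.3679, 20.09, 20.09]
Sum = 40.54
p = [0.0091, 0.4955, 0.4955]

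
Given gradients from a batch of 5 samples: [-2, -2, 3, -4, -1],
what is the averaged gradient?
Average gradient = -1.2

Average = (1/5)(-2 + -2 + 3 + -4 + -1) = -6/5 = -1.2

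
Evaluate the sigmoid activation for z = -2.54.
0.0731

sigmoid(-2.54) = 1/(1 + e^(2.54)) = 1/(1 + 12.68) = 0.0731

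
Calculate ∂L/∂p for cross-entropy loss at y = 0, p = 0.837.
∂L/∂p = 6.135

∂L/∂p = -y/p + (1-y)/(1-p) = 0 + 1/0.163 = 6.135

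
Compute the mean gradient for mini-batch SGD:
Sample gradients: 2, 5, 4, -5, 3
Average gradient = 1.8

Average = (1/5)(2 + 5 + 4 + -5 + 3) = 9/5 = 1.8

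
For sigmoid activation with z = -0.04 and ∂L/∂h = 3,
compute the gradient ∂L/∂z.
∂L/∂z = 0.7497

σ(-0.04) = 0.49
σ'(-0.04) = σ(-0.04)(1 - σ(-0.04)) = 0.49 × 0.51 = 0.2499
∂L/∂z = ∂L/∂h · σ'(z) = 3 × 0.2499 = 0.7497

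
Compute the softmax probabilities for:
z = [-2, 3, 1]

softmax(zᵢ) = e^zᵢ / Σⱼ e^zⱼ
p = [0.0059, 0.8756, 0.1185]

exp(z) = [0.1353, 20.09, 2.718]
Sum = 22.94
p = [0.0059, 0.8756, 0.1185]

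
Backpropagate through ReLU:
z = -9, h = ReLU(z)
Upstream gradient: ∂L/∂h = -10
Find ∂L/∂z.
∂L/∂z = 0

h = ReLU(-9) = 0
Since z < 0: ∂h/∂z = 0
∂L/∂z = ∂L/∂h · ∂h/∂z = -10 × 0 = 0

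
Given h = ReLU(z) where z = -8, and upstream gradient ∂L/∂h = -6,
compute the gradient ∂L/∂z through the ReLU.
∂L/∂z = 0

h = ReLU(-8) = 0
Since z < 0: ∂h/∂z = 0
∂L/∂z = ∂L/∂h · ∂h/∂z = -6 × 0 = 0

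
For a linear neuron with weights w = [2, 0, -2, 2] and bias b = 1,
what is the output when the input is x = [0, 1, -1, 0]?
y = 3

y = (2)(0) + (0)(1) + (-2)(-1) + (2)(0) + 1 = 3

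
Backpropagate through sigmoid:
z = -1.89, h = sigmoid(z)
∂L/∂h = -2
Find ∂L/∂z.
∂L/∂z = -0.228

σ(-1.89) = 0.1312
σ'(-1.89) = σ(-1.89)(1 - σ(-1.89)) = 0.1312 × 0.8688 = 0.114
∂L/∂z = ∂L/∂h · σ'(z) = -2 × 0.114 = -0.228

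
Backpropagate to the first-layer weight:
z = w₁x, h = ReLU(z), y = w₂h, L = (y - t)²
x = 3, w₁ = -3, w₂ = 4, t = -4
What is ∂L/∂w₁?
∂L/∂w₁ = 0

Forward pass:
z = w₁x = -3×3 = -9
h = ReLU(-9) = 0
y = w₂h = 4×0 = 0

Backward pass:
∂L/∂y = 2(y - t) = 2(0 - -4) = 8
∂y/∂h = w₂ = 4
∂h/∂z = 0 (ReLU derivative)
∂z/∂w₁ = x = 3

∂L/∂w₁ = 8 × 4 × 0 × 3 = 0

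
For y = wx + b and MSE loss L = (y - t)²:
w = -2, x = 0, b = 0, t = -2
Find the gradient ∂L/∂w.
∂L/∂w = 0

y = wx + b = (-2)(0) + 0 = 0
∂L/∂y = 2(y - t) = 2(0 - -2) = 4
∂y/∂w = x = 0
∂L/∂w = ∂L/∂y · ∂y/∂w = 4 × 0 = 0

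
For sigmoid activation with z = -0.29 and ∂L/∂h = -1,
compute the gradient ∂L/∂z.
∂L/∂z = -0.2448

σ(-0.29) = 0.428
σ'(-0.29) = σ(-0.29)(1 - σ(-0.29)) = 0.428 × 0.572 = 0.2448
∂L/∂z = ∂L/∂h · σ'(z) = -1 × 0.2448 = -0.2448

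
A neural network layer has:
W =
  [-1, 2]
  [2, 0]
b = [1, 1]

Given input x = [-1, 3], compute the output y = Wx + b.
y = [8, -1]

Wx = [-1×-1 + 2×3, 2×-1 + 0×3]
   = [7, -2]
y = Wx + b = [7 + 1, -2 + 1] = [8, -1]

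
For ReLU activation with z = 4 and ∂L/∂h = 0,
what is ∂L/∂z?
∂L/∂z = 0

h = ReLU(4) = 4
Since z > 0: ∂h/∂z = 1
∂L/∂z = ∂L/∂h · ∂h/∂z = 0 × 1 = 0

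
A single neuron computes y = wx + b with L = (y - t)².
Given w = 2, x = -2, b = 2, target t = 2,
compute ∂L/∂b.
∂L/∂b = -8

y = wx + b = (2)(-2) + 2 = -2
∂L/∂y = 2(y - t) = 2(-2 - 2) = -8
∂y/∂b = 1
∂L/∂b = ∂L/∂y · ∂y/∂b = -8 × 1 = -8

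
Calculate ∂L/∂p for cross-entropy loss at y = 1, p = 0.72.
∂L/∂p = -1.389

∂L/∂p = -y/p + (1-y)/(1-p) = -1/0.72 + 0 = -1.389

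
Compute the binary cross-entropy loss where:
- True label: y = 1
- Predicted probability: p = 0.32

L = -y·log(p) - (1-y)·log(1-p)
L = 1.139

L = -1·log(0.32) - 0·log(0.68) = -log(0.32) = 1.139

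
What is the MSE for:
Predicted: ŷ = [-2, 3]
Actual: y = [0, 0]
MSE = 6.5

MSE = (1/2)((-2-0)² + (3-0)²) = (1/2)(4 + 9) = 6.5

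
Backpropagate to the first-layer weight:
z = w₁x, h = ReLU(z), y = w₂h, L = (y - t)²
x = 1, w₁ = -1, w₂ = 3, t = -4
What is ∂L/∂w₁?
∂L/∂w₁ = 0

Forward pass:
z = w₁x = -1×1 = -1
h = ReLU(-1) = 0
y = w₂h = 3×0 = 0

Backward pass:
∂L/∂y = 2(y - t) = 2(0 - -4) = 8
∂y/∂h = w₂ = 3
∂h/∂z = 0 (ReLU derivative)
∂z/∂w₁ = x = 1

∂L/∂w₁ = 8 × 3 × 0 × 1 = 0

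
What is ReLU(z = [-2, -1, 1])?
h = [0, 0, 1]

ReLU applied element-wise: max(0,-2)=0, max(0,-1)=0, max(0,1)=1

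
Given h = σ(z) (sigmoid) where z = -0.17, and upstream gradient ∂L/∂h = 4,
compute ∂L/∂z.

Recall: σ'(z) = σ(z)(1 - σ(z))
∂L/∂z = 0.9928

σ(-0.17) = 0.4576
σ'(-0.17) = σ(-0.17)(1 - σ(-0.17)) = 0.4576 × 0.5424 = 0.2482
∂L/∂z = ∂L/∂h · σ'(z) = 4 × 0.2482 = 0.9928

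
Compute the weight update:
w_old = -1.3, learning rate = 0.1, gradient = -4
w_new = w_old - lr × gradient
w_new = -0.9

w_new = w - η·∂L/∂w = -1.3 - 0.1×(-4) = -1.3 - (-0.4) = -0.9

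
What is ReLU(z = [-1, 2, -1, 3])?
h = [0, 2, 0, 3]

ReLU applied element-wise: max(0,-1)=0, max(0,2)=2, max(0,-1)=0, max(0,3)=3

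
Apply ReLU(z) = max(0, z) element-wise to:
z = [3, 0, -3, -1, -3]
h = [3, 0, 0, 0, 0]

ReLU applied element-wise: max(0,3)=3, max(0,0)=0, max(0,-3)=0, max(0,-1)=0, max(0,-3)=0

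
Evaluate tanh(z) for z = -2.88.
-0.9937

tanh(-2.88) = (e^(-2.88) - e^(2.88))/(e^(-2.88) + e^(2.88)) = -0.9937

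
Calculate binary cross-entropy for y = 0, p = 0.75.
L = 1.386

L = -0·log(0.75) - 1·log(0.25) = -log(0.25) = 1.386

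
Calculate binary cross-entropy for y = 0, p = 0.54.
L = 0.7765

L = -0·log(0.54) - 1·log(0.46) = -log(0.46) = 0.7765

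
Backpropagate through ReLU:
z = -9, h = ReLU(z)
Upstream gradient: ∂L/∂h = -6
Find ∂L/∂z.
∂L/∂z = 0

h = ReLU(-9) = 0
Since z < 0: ∂h/∂z = 0
∂L/∂z = ∂L/∂h · ∂h/∂z = -6 × 0 = 0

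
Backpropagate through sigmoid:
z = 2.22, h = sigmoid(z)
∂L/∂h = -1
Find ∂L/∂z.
∂L/∂z = -0.08837

σ(2.22) = 0.902
σ'(2.22) = σ(2.22)(1 - σ(2.22)) = 0.902 × 0.09797 = 0.08837
∂L/∂z = ∂L/∂h · σ'(z) = -1 × 0.08837 = -0.08837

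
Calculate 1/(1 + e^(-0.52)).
0.6271

sigmoid(0.52) = 1/(1 + e^(-0.52)) = 1/(1 + 0.5945) = 0.6271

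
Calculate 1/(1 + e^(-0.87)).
0.7047

sigmoid(0.87) = 1/(1 + e^(-0.87)) = 1/(1 + 0.419) = 0.7047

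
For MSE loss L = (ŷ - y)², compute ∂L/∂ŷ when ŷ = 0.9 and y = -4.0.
∂L/∂ŷ = 9.8

∂L/∂ŷ = 2(ŷ - y) = 2(0.9 - -4.0) = 2(4.9) = 9.8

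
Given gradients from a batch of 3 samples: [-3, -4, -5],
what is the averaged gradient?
Average gradient = -4

Average = (1/3)(-3 + -4 + -5) = -12/3 = -4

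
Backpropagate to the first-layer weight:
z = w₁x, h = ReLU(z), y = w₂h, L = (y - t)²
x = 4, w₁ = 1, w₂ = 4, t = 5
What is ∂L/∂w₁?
∂L/∂w₁ = 352

Forward pass:
z = w₁x = 1×4 = 4
h = ReLU(4) = 4
y = w₂h = 4×4 = 16

Backward pass:
∂L/∂y = 2(y - t) = 2(16 - 5) = 22
∂y/∂h = w₂ = 4
∂h/∂z = 1 (ReLU derivative)
∂z/∂w₁ = x = 4

∂L/∂w₁ = 22 × 4 × 1 × 4 = 352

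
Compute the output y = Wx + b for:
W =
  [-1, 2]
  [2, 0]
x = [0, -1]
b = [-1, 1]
y = [-3, 1]

Wx = [-1×0 + 2×-1, 2×0 + 0×-1]
   = [-2, 0]
y = Wx + b = [-2 + -1, 0 + 1] = [-3, 1]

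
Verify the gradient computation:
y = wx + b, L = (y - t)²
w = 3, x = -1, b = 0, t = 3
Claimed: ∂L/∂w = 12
Correct

y = (3)(-1) + 0 = -3
∂L/∂y = 2(y - t) = 2(-3 - 3) = -12
∂y/∂w = x = -1
∂L/∂w = -12 × -1 = 12

Claimed value: 12
Correct: The correct gradient is 12.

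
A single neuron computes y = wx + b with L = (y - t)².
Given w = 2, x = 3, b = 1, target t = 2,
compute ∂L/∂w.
∂L/∂w = 30

y = wx + b = (2)(3) + 1 = 7
∂L/∂y = 2(y - t) = 2(7 - 2) = 10
∂y/∂w = x = 3
∂L/∂w = ∂L/∂y · ∂y/∂w = 10 × 3 = 30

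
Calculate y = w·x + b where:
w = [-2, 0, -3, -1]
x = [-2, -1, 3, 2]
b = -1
y = -8

y = (-2)(-2) + (0)(-1) + (-3)(3) + (-1)(2) + -1 = -8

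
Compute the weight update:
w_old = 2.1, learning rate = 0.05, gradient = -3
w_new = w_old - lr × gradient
w_new = 2.25

w_new = w - η·∂L/∂w = 2.1 - 0.05×(-3) = 2.1 - (-0.15) = 2.25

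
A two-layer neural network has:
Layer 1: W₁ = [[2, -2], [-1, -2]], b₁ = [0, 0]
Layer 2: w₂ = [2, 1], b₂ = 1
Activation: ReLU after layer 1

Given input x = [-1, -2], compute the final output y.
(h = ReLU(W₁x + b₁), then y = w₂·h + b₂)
y = 10

Layer 1 pre-activation: z₁ = [2, 5]
After ReLU: h = [2, 5]
Layer 2 output: y = 2×2 + 1×5 + 1 = 10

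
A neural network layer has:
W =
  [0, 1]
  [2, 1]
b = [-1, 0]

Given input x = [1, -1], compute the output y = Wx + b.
y = [-2, 1]

Wx = [0×1 + 1×-1, 2×1 + 1×-1]
   = [-1, 1]
y = Wx + b = [-1 + -1, 1 + 0] = [-2, 1]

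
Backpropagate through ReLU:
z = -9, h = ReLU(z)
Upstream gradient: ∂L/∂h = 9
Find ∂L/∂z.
∂L/∂z = 0

h = ReLU(-9) = 0
Since z < 0: ∂h/∂z = 0
∂L/∂z = ∂L/∂h · ∂h/∂z = 9 × 0 = 0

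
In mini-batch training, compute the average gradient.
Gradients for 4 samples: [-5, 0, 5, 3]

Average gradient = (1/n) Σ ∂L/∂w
Average gradient = 0.75

Average = (1/4)(-5 + 0 + 5 + 3) = 3/4 = 0.75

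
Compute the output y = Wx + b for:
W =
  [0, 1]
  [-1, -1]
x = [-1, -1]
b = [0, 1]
y = [-1, 3]

Wx = [0×-1 + 1×-1, -1×-1 + -1×-1]
   = [-1, 2]
y = Wx + b = [-1 + 0, 2 + 1] = [-1, 3]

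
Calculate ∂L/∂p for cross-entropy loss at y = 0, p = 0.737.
∂L/∂p = 3.802

∂L/∂p = -y/p + (1-y)/(1-p) = 0 + 1/0.263 = 3.802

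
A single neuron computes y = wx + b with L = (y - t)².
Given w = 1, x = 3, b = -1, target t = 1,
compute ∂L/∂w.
∂L/∂w = 6

y = wx + b = (1)(3) + -1 = 2
∂L/∂y = 2(y - t) = 2(2 - 1) = 2
∂y/∂w = x = 3
∂L/∂w = ∂L/∂y · ∂y/∂w = 2 × 3 = 6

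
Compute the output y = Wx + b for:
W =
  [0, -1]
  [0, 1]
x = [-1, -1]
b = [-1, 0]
y = [0, -1]

Wx = [0×-1 + -1×-1, 0×-1 + 1×-1]
   = [1, -1]
y = Wx + b = [1 + -1, -1 + 0] = [0, -1]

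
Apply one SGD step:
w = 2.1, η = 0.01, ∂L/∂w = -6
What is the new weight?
w_new = 2.16

w_new = w - η·∂L/∂w = 2.1 - 0.01×(-6) = 2.1 - (-0.06) = 2.16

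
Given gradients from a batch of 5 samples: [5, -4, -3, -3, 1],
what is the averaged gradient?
Average gradient = -0.8

Average = (1/5)(5 + -4 + -3 + -3 + 1) = -4/5 = -0.8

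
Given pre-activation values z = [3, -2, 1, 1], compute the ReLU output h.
h = [3, 0, 1, 1]

ReLU applied element-wise: max(0,3)=3, max(0,-2)=0, max(0,1)=1, max(0,1)=1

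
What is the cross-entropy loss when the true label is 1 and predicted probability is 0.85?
L = 0.1625

L = -1·log(0.85) - 0·log(0.15) = -log(0.85) = 0.1625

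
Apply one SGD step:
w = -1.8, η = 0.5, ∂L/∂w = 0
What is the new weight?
w_new = -1.8

w_new = w - η·∂L/∂w = -1.8 - 0.5×(0) = -1.8 - (0) = -1.8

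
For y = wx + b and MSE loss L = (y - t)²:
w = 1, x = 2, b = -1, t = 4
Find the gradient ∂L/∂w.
∂L/∂w = -12

y = wx + b = (1)(2) + -1 = 1
∂L/∂y = 2(y - t) = 2(1 - 4) = -6
∂y/∂w = x = 2
∂L/∂w = ∂L/∂y · ∂y/∂w = -6 × 2 = -12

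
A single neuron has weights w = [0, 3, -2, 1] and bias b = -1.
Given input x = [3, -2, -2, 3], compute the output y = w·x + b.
y = 0

y = (0)(3) + (3)(-2) + (-2)(-2) + (1)(3) + -1 = 0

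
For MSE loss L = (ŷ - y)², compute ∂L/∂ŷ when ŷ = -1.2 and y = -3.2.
∂L/∂ŷ = 4.0

∂L/∂ŷ = 2(ŷ - y) = 2(-1.2 - -3.2) = 2(2.0) = 4.0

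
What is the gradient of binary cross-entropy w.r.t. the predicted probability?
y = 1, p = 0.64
∂L/∂p = -1.562

∂L/∂p = -y/p + (1-y)/(1-p) = -1/0.64 + 0 = -1.562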